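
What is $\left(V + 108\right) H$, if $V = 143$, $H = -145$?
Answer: $-36395$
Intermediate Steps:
$\left(V + 108\right) H = \left(143 + 108\right) \left(-145\right) = 251 \left(-145\right) = -36395$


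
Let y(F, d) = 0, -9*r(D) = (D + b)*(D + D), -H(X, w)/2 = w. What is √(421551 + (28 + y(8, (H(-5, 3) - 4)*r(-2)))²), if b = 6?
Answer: √422335 ≈ 649.87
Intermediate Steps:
H(X, w) = -2*w
r(D) = -2*D*(6 + D)/9 (r(D) = -(D + 6)*(D + D)/9 = -(6 + D)*2*D/9 = -2*D*(6 + D)/9)
√(421551 + (28 + y(8, (H(-5, 3) - 4)*r(-2)))²) = √(421551 + (28 + 0)²) = √(421551 + 28²) = √(421551 + 784) = √422335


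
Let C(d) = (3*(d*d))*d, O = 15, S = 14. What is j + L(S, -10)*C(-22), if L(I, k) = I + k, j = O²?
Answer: -127551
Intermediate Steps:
j = 225 (j = 15² = 225)
C(d) = 3*d³ (C(d) = (3*d²)*d = 3*d³)
j + L(S, -10)*C(-22) = 225 + (14 - 10)*(3*(-22)³) = 225 + 4*(3*(-10648)) = 225 + 4*(-31944) = 225 - 127776 = -127551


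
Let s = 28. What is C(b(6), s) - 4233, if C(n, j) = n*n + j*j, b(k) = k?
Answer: -3413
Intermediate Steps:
C(n, j) = j**2 + n**2 (C(n, j) = n**2 + j**2 = j**2 + n**2)
C(b(6), s) - 4233 = (28**2 + 6**2) - 4233 = (784 + 36) - 4233 = 820 - 4233 = -3413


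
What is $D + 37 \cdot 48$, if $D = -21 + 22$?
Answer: $1777$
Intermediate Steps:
$D = 1$
$D + 37 \cdot 48 = 1 + 37 \cdot 48 = 1 + 1776 = 1777$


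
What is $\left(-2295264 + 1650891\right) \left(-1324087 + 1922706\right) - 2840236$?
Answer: $-385736761123$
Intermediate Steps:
$\left(-2295264 + 1650891\right) \left(-1324087 + 1922706\right) - 2840236 = \left(-644373\right) 598619 - 2840236 = -385733920887 - 2840236 = -385736761123$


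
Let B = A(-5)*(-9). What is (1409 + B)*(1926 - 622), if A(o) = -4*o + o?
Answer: 1661296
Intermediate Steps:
A(o) = -3*o
B = -135 (B = -3*(-5)*(-9) = 15*(-9) = -135)
(1409 + B)*(1926 - 622) = (1409 - 135)*(1926 - 622) = 1274*1304 = 1661296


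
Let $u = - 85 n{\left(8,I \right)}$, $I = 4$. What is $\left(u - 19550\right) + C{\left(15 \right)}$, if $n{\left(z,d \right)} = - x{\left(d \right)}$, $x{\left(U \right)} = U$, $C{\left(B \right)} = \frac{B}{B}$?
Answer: $-19209$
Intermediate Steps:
$C{\left(B \right)} = 1$
$n{\left(z,d \right)} = - d$
$u = 340$ ($u = - 85 \left(\left(-1\right) 4\right) = \left(-85\right) \left(-4\right) = 340$)
$\left(u - 19550\right) + C{\left(15 \right)} = \left(340 - 19550\right) + 1 = -19210 + 1 = -19209$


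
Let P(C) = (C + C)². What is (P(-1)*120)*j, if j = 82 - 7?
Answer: 36000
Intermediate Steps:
P(C) = 4*C² (P(C) = (2*C)² = 4*C²)
j = 75
(P(-1)*120)*j = ((4*(-1)²)*120)*75 = ((4*1)*120)*75 = (4*120)*75 = 480*75 = 36000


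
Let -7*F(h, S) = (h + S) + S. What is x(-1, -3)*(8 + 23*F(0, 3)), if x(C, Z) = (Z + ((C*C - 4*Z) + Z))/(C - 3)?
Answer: 41/2 ≈ 20.500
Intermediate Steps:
F(h, S) = -2*S/7 - h/7 (F(h, S) = -((h + S) + S)/7 = -((S + h) + S)/7 = -(h + 2*S)/7 = -2*S/7 - h/7)
x(C, Z) = (C**2 - 2*Z)/(-3 + C) (x(C, Z) = (Z + ((C**2 - 4*Z) + Z))/(-3 + C) = (Z + (C**2 - 3*Z))/(-3 + C) = (C**2 - 2*Z)/(-3 + C))
x(-1, -3)*(8 + 23*F(0, 3)) = (((-1)**2 - 2*(-3))/(-3 - 1))*(8 + 23*(-2/7*3 - 1/7*0)) = ((1 + 6)/(-4))*(8 + 23*(-6/7 + 0)) = (-1/4*7)*(8 + 23*(-6/7)) = -7*(8 - 138/7)/4 = -7/4*(-82/7) = 41/2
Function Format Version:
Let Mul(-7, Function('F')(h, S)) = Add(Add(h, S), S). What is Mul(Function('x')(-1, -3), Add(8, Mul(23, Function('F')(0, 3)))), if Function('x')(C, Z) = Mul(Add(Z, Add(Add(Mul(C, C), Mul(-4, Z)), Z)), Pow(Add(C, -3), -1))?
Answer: Rational(41, 2) ≈ 20.500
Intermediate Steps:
Function('F')(h, S) = Add(Mul(Rational(-2, 7), S), Mul(Rational(-1, 7), h)) (Function('F')(h, S) = Mul(Rational(-1, 7), Add(Add(h, S), S)) = Mul(Rational(-1, 7), Add(Add(S, h), S)) = Mul(Rational(-1, 7), Add(h, Mul(2, S))) = Add(Mul(Rational(-2, 7), S), Mul(Rational(-1, 7), h)))
Function('x')(C, Z) = Mul(Pow(Add(-3, C), -1), Add(Pow(C, 2), Mul(-2, Z))) (Function('x')(C, Z) = Mul(Add(Z, Add(Add(Pow(C, 2), Mul(-4, Z)), Z)), Pow(Add(-3, C), -1)) = Mul(Add(Z, Add(Pow(C, 2), Mul(-3, Z))), Pow(Add(-3, C), -1)) = Mul(Add(Pow(C, 2), Mul(-2, Z)), Pow(Add(-3, C), -1)) = Mul(Pow(Add(-3, C), -1), Add(Pow(C, 2), Mul(-2, Z))))
Mul(Function('x')(-1, -3), Add(8, Mul(23, Function('F')(0, 3)))) = Mul(Mul(Pow(Add(-3, -1), -1), Add(Pow(-1, 2), Mul(-2, -3))), Add(8, Mul(23, Add(Mul(Rational(-2, 7), 3), Mul(Rational(-1, 7), 0))))) = Mul(Mul(Pow(-4, -1), Add(1, 6)), Add(8, Mul(23, Add(Rational(-6, 7), 0)))) = Mul(Mul(Rational(-1, 4), 7), Add(8, Mul(23, Rational(-6, 7)))) = Mul(Rational(-7, 4), Add(8, Rational(-138, 7))) = Mul(Rational(-7, 4), Rational(-82, 7)) = Rational(41, 2)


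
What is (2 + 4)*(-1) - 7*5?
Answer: -41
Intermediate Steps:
(2 + 4)*(-1) - 7*5 = 6*(-1) - 35 = -6 - 35 = -41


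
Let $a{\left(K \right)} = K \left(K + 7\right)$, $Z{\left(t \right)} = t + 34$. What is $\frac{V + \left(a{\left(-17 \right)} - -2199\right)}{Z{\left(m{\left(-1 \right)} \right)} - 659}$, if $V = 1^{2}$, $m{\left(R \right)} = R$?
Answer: $- \frac{1185}{313} \approx -3.7859$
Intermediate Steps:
$Z{\left(t \right)} = 34 + t$
$a{\left(K \right)} = K \left(7 + K\right)$
$V = 1$
$\frac{V + \left(a{\left(-17 \right)} - -2199\right)}{Z{\left(m{\left(-1 \right)} \right)} - 659} = \frac{1 - \left(-2199 + 17 \left(7 - 17\right)\right)}{\left(34 - 1\right) - 659} = \frac{1 + \left(\left(-17\right) \left(-10\right) + 2199\right)}{33 - 659} = \frac{1 + \left(170 + 2199\right)}{-626} = \left(1 + 2369\right) \left(- \frac{1}{626}\right) = 2370 \left(- \frac{1}{626}\right) = - \frac{1185}{313}$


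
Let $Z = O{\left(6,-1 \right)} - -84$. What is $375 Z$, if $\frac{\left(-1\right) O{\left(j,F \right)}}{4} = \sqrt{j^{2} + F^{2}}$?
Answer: $31500 - 1500 \sqrt{37} \approx 22376.0$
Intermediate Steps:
$O{\left(j,F \right)} = - 4 \sqrt{F^{2} + j^{2}}$ ($O{\left(j,F \right)} = - 4 \sqrt{j^{2} + F^{2}} = - 4 \sqrt{F^{2} + j^{2}}$)
$Z = 84 - 4 \sqrt{37}$ ($Z = - 4 \sqrt{\left(-1\right)^{2} + 6^{2}} - -84 = - 4 \sqrt{1 + 36} + 84 = - 4 \sqrt{37} + 84 = 84 - 4 \sqrt{37} \approx 59.669$)
$375 Z = 375 \left(84 - 4 \sqrt{37}\right) = 31500 - 1500 \sqrt{37}$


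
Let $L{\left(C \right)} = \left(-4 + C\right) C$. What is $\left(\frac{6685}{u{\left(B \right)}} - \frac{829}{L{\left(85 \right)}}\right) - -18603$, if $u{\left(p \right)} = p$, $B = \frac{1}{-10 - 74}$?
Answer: $- \frac{3738122074}{6885} \approx -5.4294 \cdot 10^{5}$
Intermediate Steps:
$L{\left(C \right)} = C \left(-4 + C\right)$
$B = - \frac{1}{84}$ ($B = \frac{1}{-84} = - \frac{1}{84} \approx -0.011905$)
$\left(\frac{6685}{u{\left(B \right)}} - \frac{829}{L{\left(85 \right)}}\right) - -18603 = \left(\frac{6685}{- \frac{1}{84}} - \frac{829}{85 \left(-4 + 85\right)}\right) - -18603 = \left(6685 \left(-84\right) - \frac{829}{85 \cdot 81}\right) + 18603 = \left(-561540 - \frac{829}{6885}\right) + 18603 = - \frac{3866203729}{6885} + 18603 = - \frac{3738122074}{6885}$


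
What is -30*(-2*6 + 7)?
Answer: 150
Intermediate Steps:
-30*(-2*6 + 7) = -30*(-12 + 7) = -30*(-5) = 150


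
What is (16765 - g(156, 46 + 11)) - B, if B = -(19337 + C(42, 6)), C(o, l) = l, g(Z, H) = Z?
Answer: 35952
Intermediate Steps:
B = -19343 (B = -(19337 + 6) = -1*19343 = -19343)
(16765 - g(156, 46 + 11)) - B = (16765 - 1*156) - 1*(-19343) = (16765 - 156) + 19343 = 16609 + 19343 = 35952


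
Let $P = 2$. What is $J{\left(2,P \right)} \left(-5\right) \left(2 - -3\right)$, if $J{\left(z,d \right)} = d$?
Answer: $-50$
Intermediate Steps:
$J{\left(2,P \right)} \left(-5\right) \left(2 - -3\right) = 2 \left(-5\right) \left(2 - -3\right) = - 10 \left(2 + 3\right) = \left(-10\right) 5 = -50$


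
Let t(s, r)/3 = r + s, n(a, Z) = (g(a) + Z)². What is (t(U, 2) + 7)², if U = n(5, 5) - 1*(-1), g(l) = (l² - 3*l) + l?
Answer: 1478656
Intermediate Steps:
g(l) = l² - 2*l
n(a, Z) = (Z + a*(-2 + a))² (n(a, Z) = (a*(-2 + a) + Z)² = (Z + a*(-2 + a))²)
U = 401 (U = (5 + 5*(-2 + 5))² - 1*(-1) = (5 + 5*3)² + 1 = (5 + 15)² + 1 = 20² + 1 = 400 + 1 = 401)
t(s, r) = 3*r + 3*s (t(s, r) = 3*(r + s) = 3*r + 3*s)
(t(U, 2) + 7)² = ((3*2 + 3*401) + 7)² = ((6 + 1203) + 7)² = (1209 + 7)² = 1216² = 1478656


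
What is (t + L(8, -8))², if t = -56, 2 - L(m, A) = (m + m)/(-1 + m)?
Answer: 155236/49 ≈ 3168.1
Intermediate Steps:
L(m, A) = 2 - 2*m/(-1 + m) (L(m, A) = 2 - (m + m)/(-1 + m) = 2 - 2*m/(-1 + m))
(t + L(8, -8))² = (-56 - 2/(-1 + 8))² = (-56 - 2/7)² = (-394/7)² = 155236/49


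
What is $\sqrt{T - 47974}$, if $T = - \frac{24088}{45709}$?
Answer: $\frac{i \sqrt{100233787596686}}{45709} \approx 219.03 i$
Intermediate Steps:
$T = - \frac{24088}{45709}$ ($T = \left(-24088\right) \frac{1}{45709} = - \frac{24088}{45709} \approx -0.52699$)
$\sqrt{T - 47974} = \sqrt{- \frac{24088}{45709} - 47974} = \sqrt{- \frac{2192867654}{45709}} = \frac{i \sqrt{100233787596686}}{45709}$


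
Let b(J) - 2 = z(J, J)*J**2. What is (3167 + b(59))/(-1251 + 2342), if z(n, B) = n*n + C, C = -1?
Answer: 12117049/1091 ≈ 11106.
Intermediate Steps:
z(n, B) = -1 + n**2 (z(n, B) = n*n - 1 = n**2 - 1 = -1 + n**2)
b(J) = 2 + J**2*(-1 + J**2) (b(J) = 2 + (-1 + J**2)*J**2 = 2 + J**2*(-1 + J**2))
(3167 + b(59))/(-1251 + 2342) = (3167 + (2 + 59**4 - 1*59**2))/(-1251 + 2342) = (3167 + (2 + 12117361 - 1*3481))/1091 = (3167 + (2 + 12117361 - 3481))*(1/1091) = (3167 + 12113882)*(1/1091) = 12117049*(1/1091) = 12117049/1091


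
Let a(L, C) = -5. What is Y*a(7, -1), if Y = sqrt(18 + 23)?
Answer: -5*sqrt(41) ≈ -32.016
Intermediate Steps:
Y = sqrt(41) ≈ 6.4031
Y*a(7, -1) = sqrt(41)*(-5) = -5*sqrt(41)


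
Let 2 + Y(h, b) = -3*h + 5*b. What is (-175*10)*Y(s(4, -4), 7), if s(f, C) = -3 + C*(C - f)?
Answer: 94500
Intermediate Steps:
Y(h, b) = -2 - 3*h + 5*b (Y(h, b) = -2 + (-3*h + 5*b) = -2 - 3*h + 5*b)
(-175*10)*Y(s(4, -4), 7) = (-175*10)*(-2 - 3*(-3 + (-4)² - 1*(-4)*4) + 5*7) = (-35*50)*(-2 - 3*(-3 + 16 + 16) + 35) = -1750*(-2 - 3*29 + 35) = -1750*(-2 - 87 + 35) = -1750*(-54) = 94500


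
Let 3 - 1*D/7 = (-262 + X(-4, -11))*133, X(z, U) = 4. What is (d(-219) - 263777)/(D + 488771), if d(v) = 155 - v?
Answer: -263403/728990 ≈ -0.36133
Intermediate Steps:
D = 240219 (D = 21 - 7*(-262 + 4)*133 = 21 - (-1806)*133 = 21 - 7*(-34314) = 21 + 240198 = 240219)
(d(-219) - 263777)/(D + 488771) = ((155 - 1*(-219)) - 263777)/(240219 + 488771) = ((155 + 219) - 263777)/728990 = (374 - 263777)*(1/728990) = -263403*1/728990 = -263403/728990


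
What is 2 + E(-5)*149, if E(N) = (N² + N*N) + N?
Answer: 6707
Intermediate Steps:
E(N) = N + 2*N² (E(N) = (N² + N²) + N = 2*N² + N = N + 2*N²)
2 + E(-5)*149 = 2 - 5*(1 + 2*(-5))*149 = 2 - 5*(1 - 10)*149 = 2 - 5*(-9)*149 = 2 + 45*149 = 2 + 6705 = 6707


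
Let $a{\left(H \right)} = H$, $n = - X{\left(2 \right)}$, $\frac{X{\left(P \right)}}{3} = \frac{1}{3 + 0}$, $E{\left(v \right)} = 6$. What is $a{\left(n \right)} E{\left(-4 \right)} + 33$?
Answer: $27$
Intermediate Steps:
$X{\left(P \right)} = 1$ ($X{\left(P \right)} = \frac{3}{3 + 0} = \frac{3}{3} = 3 \cdot \frac{1}{3} = 1$)
$n = -1$ ($n = \left(-1\right) 1 = -1$)
$a{\left(n \right)} E{\left(-4 \right)} + 33 = \left(-1\right) 6 + 33 = -6 + 33 = 27$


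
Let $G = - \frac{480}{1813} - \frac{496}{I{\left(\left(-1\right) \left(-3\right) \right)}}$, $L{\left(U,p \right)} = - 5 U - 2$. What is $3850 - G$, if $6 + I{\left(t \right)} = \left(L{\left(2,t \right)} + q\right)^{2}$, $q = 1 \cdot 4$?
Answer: $\frac{202884994}{52577} \approx 3858.8$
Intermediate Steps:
$L{\left(U,p \right)} = -2 - 5 U$
$q = 4$
$I{\left(t \right)} = 58$ ($I{\left(t \right)} = -6 + \left(\left(-2 - 10\right) + 4\right)^{2} = -6 + \left(-12 + 4\right)^{2} = -6 + \left(-8\right)^{2} = -6 + 64 = 58$)
$G = - \frac{463544}{52577}$ ($G = - \frac{480}{1813} - \frac{496}{58} = \left(-480\right) \frac{1}{1813} - \frac{248}{29} = - \frac{480}{1813} - \frac{248}{29} = - \frac{463544}{52577} \approx -8.8165$)
$3850 - G = 3850 - - \frac{463544}{52577} = 3850 + \frac{463544}{52577} = \frac{202884994}{52577}$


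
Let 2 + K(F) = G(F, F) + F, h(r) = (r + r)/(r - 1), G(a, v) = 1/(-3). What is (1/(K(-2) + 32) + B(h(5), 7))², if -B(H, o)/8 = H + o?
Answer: 39753025/6889 ≈ 5770.5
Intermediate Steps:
G(a, v) = -⅓
h(r) = 2*r/(-1 + r) (h(r) = (2*r)/(-1 + r) = 2*r/(-1 + r))
K(F) = -7/3 + F (K(F) = -2 + (-⅓ + F) = -7/3 + F)
B(H, o) = -8*H - 8*o (B(H, o) = -8*(H + o) = -8*H - 8*o)
(1/(K(-2) + 32) + B(h(5), 7))² = (1/((-7/3 - 2) + 32) + (-16*5/(-1 + 5) - 8*7))² = (1/(-13/3 + 32) + (-16*5/4 - 56))² = (1/(83/3) + (-16*5/4 - 56))² = (3/83 + (-8*5/2 - 56))² = (3/83 + (-20 - 56))² = (3/83 - 76)² = (-6305/83)² = 39753025/6889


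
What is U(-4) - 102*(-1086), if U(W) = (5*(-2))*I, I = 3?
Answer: 110742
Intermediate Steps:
U(W) = -30 (U(W) = (5*(-2))*3 = -10*3 = -30)
U(-4) - 102*(-1086) = -30 - 102*(-1086) = -30 + 110772 = 110742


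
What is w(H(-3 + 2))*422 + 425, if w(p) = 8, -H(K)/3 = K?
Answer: 3801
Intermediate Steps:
H(K) = -3*K
w(H(-3 + 2))*422 + 425 = 8*422 + 425 = 3376 + 425 = 3801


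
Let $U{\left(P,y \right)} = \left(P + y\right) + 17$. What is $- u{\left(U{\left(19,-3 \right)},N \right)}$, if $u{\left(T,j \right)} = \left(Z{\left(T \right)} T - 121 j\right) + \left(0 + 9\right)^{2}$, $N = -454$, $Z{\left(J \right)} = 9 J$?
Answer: $-64816$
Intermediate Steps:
$U{\left(P,y \right)} = 17 + P + y$
$u{\left(T,j \right)} = 81 - 121 j + 9 T^{2}$ ($u{\left(T,j \right)} = \left(9 T T - 121 j\right) + \left(0 + 9\right)^{2} = \left(9 T^{2} - 121 j\right) + 9^{2} = \left(- 121 j + 9 T^{2}\right) + 81 = 81 - 121 j + 9 T^{2}$)
$- u{\left(U{\left(19,-3 \right)},N \right)} = - (81 - -54934 + 9 \left(17 + 19 - 3\right)^{2}) = - (81 + 54934 + 9 \cdot 33^{2}) = - (81 + 54934 + 9 \cdot 1089) = - (81 + 54934 + 9801) = \left(-1\right) 64816 = -64816$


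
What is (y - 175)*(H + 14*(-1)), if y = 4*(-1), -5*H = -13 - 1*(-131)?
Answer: 33652/5 ≈ 6730.4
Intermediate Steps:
H = -118/5 (H = -(-13 - 1*(-131))/5 = -(-13 + 131)/5 = -⅕*118 = -118/5 ≈ -23.600)
y = -4
(y - 175)*(H + 14*(-1)) = (-4 - 175)*(-118/5 + 14*(-1)) = -179*(-118/5 - 14) = -179*(-188/5) = 33652/5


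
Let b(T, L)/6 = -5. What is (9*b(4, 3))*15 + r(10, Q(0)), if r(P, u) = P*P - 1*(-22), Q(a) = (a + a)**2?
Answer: -3928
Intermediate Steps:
b(T, L) = -30 (b(T, L) = 6*(-5) = -30)
Q(a) = 4*a**2 (Q(a) = (2*a)**2 = 4*a**2)
r(P, u) = 22 + P**2 (r(P, u) = P**2 + 22 = 22 + P**2)
(9*b(4, 3))*15 + r(10, Q(0)) = (9*(-30))*15 + (22 + 10**2) = -270*15 + (22 + 100) = -4050 + 122 = -3928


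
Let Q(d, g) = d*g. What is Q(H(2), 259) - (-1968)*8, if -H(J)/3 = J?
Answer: 14190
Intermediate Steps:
H(J) = -3*J
Q(H(2), 259) - (-1968)*8 = -3*2*259 - (-1968)*8 = -6*259 - 1*(-15744) = -1554 + 15744 = 14190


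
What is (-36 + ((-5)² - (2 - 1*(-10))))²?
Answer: 529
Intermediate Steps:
(-36 + ((-5)² - (2 - 1*(-10))))² = (-36 + (25 - (2 + 10)))² = (-36 + (25 - 1*12))² = (-36 + (25 - 12))² = (-36 + 13)² = (-23)² = 529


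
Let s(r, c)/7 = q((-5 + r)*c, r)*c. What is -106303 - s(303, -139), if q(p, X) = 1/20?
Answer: -2125087/20 ≈ -1.0625e+5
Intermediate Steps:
q(p, X) = 1/20
s(r, c) = 7*c/20 (s(r, c) = 7*(c/20) = 7*c/20)
-106303 - s(303, -139) = -106303 - 7*(-139)/20 = -106303 - 1*(-973/20) = -106303 + 973/20 = -2125087/20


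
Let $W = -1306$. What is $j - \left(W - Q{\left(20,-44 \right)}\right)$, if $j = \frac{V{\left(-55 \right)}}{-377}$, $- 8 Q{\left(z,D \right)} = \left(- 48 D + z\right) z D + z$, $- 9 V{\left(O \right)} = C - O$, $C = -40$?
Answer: $\frac{533432767}{2262} \approx 2.3582 \cdot 10^{5}$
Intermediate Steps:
$V{\left(O \right)} = \frac{40}{9} + \frac{O}{9}$ ($V{\left(O \right)} = - \frac{-40 - O}{9} = \frac{40}{9} + \frac{O}{9}$)
$Q{\left(z,D \right)} = - \frac{z}{8} - \frac{D z \left(z - 48 D\right)}{8}$ ($Q{\left(z,D \right)} = - \frac{\left(- 48 D + z\right) z D + z}{8} = - \frac{\left(z - 48 D\right) z D + z}{8} = - \frac{z \left(z - 48 D\right) D + z}{8} = - \frac{D z \left(z - 48 D\right) + z}{8} = - \frac{z + D z \left(z - 48 D\right)}{8} = - \frac{z}{8} - \frac{D z \left(z - 48 D\right)}{8}$)
$j = \frac{5}{1131}$ ($j = \frac{\frac{40}{9} + \frac{1}{9} \left(-55\right)}{-377} = \left(\frac{40}{9} - \frac{55}{9}\right) \left(- \frac{1}{377}\right) = \left(- \frac{5}{3}\right) \left(- \frac{1}{377}\right) = \frac{5}{1131} \approx 0.0044209$)
$j - \left(W - Q{\left(20,-44 \right)}\right) = \frac{5}{1131} - \left(-1306 - \frac{5 \left(-1 + 48 \left(-44\right)^{2} - \left(-44\right) 20\right)}{2}\right) = \frac{5}{1131} + \left(\frac{1}{8} \cdot 20 \left(-1 + 48 \cdot 1936 + 880\right) + 1306\right) = \frac{5}{1131} + \left(\frac{1}{8} \cdot 20 \left(-1 + 92928 + 880\right) + 1306\right) = \frac{5}{1131} + \left(\frac{1}{8} \cdot 20 \cdot 93807 + 1306\right) = \frac{5}{1131} + \left(\frac{469035}{2} + 1306\right) = \frac{5}{1131} + \frac{471647}{2} = \frac{533432767}{2262}$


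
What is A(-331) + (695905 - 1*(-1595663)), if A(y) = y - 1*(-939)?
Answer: 2292176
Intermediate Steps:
A(y) = 939 + y (A(y) = y + 939 = 939 + y)
A(-331) + (695905 - 1*(-1595663)) = (939 - 331) + (695905 - 1*(-1595663)) = 608 + (695905 + 1595663) = 608 + 2291568 = 2292176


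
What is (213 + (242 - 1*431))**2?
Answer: 576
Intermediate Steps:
(213 + (242 - 1*431))**2 = (213 + (242 - 431))**2 = (213 - 189)**2 = 24**2 = 576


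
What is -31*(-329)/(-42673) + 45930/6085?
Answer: 379581995/51933041 ≈ 7.3091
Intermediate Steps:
-31*(-329)/(-42673) + 45930/6085 = 10199*(-1/42673) + 45930*(1/6085) = -10199/42673 + 9186/1217 = 379581995/51933041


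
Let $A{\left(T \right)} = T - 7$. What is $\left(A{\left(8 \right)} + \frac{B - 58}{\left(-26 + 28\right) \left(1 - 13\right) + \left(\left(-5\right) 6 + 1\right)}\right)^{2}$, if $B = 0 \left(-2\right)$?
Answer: $\frac{12321}{2809} \approx 4.3863$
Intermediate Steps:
$A{\left(T \right)} = -7 + T$ ($A{\left(T \right)} = T - 7 = -7 + T$)
$B = 0$
$\left(A{\left(8 \right)} + \frac{B - 58}{\left(-26 + 28\right) \left(1 - 13\right) + \left(\left(-5\right) 6 + 1\right)}\right)^{2} = \left(\left(-7 + 8\right) + \frac{0 - 58}{\left(-26 + 28\right) \left(1 - 13\right) + \left(\left(-5\right) 6 + 1\right)}\right)^{2} = \left(1 - \frac{58}{2 \left(-12\right) + \left(-30 + 1\right)}\right)^{2} = \left(1 - \frac{58}{-24 - 29}\right)^{2} = \left(1 - \frac{58}{-53}\right)^{2} = \left(1 - - \frac{58}{53}\right)^{2} = \left(1 + \frac{58}{53}\right)^{2} = \left(\frac{111}{53}\right)^{2} = \frac{12321}{2809}$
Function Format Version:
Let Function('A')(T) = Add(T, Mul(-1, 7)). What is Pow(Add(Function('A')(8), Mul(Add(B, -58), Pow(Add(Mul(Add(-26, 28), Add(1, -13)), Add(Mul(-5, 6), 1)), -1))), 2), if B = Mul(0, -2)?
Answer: Rational(12321, 2809) ≈ 4.3863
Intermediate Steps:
Function('A')(T) = Add(-7, T) (Function('A')(T) = Add(T, -7) = Add(-7, T))
B = 0
Pow(Add(Function('A')(8), Mul(Add(B, -58), Pow(Add(Mul(Add(-26, 28), Add(1, -13)), Add(Mul(-5, 6), 1)), -1))), 2) = Pow(Add(Add(-7, 8), Mul(Add(0, -58), Pow(Add(Mul(Add(-26, 28), Add(1, -13)), Add(Mul(-5, 6), 1)), -1))), 2) = Pow(Add(1, Mul(-58, Pow(Add(Mul(2, -12), Add(-30, 1)), -1))), 2) = Pow(Add(1, Mul(-58, Pow(Add(-24, -29), -1))), 2) = Pow(Add(1, Mul(-58, Pow(-53, -1))), 2) = Pow(Add(1, Mul(-58, Rational(-1, 53))), 2) = Pow(Add(1, Rational(58, 53)), 2) = Pow(Rational(111, 53), 2) = Rational(12321, 2809)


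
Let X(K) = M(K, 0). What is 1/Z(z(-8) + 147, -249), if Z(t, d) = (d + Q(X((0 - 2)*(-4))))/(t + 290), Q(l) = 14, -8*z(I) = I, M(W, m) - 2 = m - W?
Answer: -438/235 ≈ -1.8638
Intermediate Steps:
M(W, m) = 2 + m - W (M(W, m) = 2 + (m - W) = 2 + m - W)
X(K) = 2 - K (X(K) = 2 + 0 - K = 2 - K)
z(I) = -I/8
Z(t, d) = (14 + d)/(290 + t) (Z(t, d) = (d + 14)/(t + 290) = (14 + d)/(290 + t))
1/Z(z(-8) + 147, -249) = 1/((14 - 249)/(290 + (-⅛*(-8) + 147))) = 1/(-235/(290 + (1 + 147))) = 1/(-235/(290 + 148)) = 1/(-235/438) = -438/235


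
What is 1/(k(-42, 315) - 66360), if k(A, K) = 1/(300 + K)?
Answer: -615/40811399 ≈ -1.5069e-5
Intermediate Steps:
1/(k(-42, 315) - 66360) = 1/(1/(300 + 315) - 66360) = 1/(1/615 - 66360) = 1/(-40811399/615) = -615/40811399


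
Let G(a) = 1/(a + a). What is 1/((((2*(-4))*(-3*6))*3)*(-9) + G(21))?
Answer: -42/163295 ≈ -0.00025720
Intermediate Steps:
G(a) = 1/(2*a)
1/((((2*(-4))*(-3*6))*3)*(-9) + G(21)) = 1/((((2*(-4))*(-3*6))*3)*(-9) + (½)/21) = 1/((-8*(-18)*3)*(-9) + (½)*(1/21)) = 1/((144*3)*(-9) + 1/42) = 1/(432*(-9) + 1/42) = 1/(-3888 + 1/42) = 1/(-163295/42) = -42/163295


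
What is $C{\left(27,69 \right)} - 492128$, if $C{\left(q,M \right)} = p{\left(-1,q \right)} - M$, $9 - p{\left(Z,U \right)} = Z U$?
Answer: $-492161$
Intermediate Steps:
$p{\left(Z,U \right)} = 9 - U Z$ ($p{\left(Z,U \right)} = 9 - Z U = 9 - U Z$)
$C{\left(q,M \right)} = 9 + q - M$ ($C{\left(q,M \right)} = \left(9 - q \left(-1\right)\right) - M = \left(9 + q\right) - M = 9 + q - M$)
$C{\left(27,69 \right)} - 492128 = \left(9 + 27 - 69\right) - 492128 = -33 - 492128 = -492161$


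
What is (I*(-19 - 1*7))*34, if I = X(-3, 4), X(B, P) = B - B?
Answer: 0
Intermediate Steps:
X(B, P) = 0
I = 0
(I*(-19 - 1*7))*34 = (0*(-19 - 1*7))*34 = (0*(-19 - 7))*34 = (0*(-26))*34 = 0*34 = 0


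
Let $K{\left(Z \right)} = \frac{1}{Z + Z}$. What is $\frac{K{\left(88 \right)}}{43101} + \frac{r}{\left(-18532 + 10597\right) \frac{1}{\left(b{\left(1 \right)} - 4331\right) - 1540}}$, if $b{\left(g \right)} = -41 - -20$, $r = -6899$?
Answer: $- \frac{102784503574891}{20064377520} \approx -5122.7$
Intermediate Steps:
$b{\left(g \right)} = -21$ ($b{\left(g \right)} = -41 + 20 = -21$)
$K{\left(Z \right)} = \frac{1}{2 Z}$
$\frac{K{\left(88 \right)}}{43101} + \frac{r}{\left(-18532 + 10597\right) \frac{1}{\left(b{\left(1 \right)} - 4331\right) - 1540}} = \frac{\frac{1}{2} \cdot \frac{1}{88}}{43101} - \frac{6899}{\left(-18532 + 10597\right) \frac{1}{\left(-21 - 4331\right) - 1540}} = \frac{1}{2} \cdot \frac{1}{88} \cdot \frac{1}{43101} - \frac{6899}{\left(-7935\right) \frac{1}{-4352 - 1540}} = \frac{1}{176} \cdot \frac{1}{43101} - \frac{6899}{\left(-7935\right) \frac{1}{-5892}} = \frac{1}{7585776} - \frac{6899}{\left(-7935\right) \left(- \frac{1}{5892}\right)} = \frac{1}{7585776} - \frac{6899}{\frac{2645}{1964}} = \frac{1}{7585776} - \frac{13549636}{2645} = - \frac{102784503574891}{20064377520}$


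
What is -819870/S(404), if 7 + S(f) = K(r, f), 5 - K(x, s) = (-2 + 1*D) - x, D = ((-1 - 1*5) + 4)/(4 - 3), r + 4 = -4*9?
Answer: 409935/19 ≈ 21576.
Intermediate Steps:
r = -40 (r = -4 - 4*9 = -4 - 36 = -40)
D = -2 (D = ((-1 - 5) + 4)/1 = (-6 + 4)*1 = -2*1 = -2)
K(x, s) = 9 + x (K(x, s) = 5 - ((-2 + 1*(-2)) - x) = 5 - ((-2 - 2) - x) = 5 - (-4 - x) = 5 + (4 + x) = 9 + x)
S(f) = -38 (S(f) = -7 + (9 - 40) = -7 - 31 = -38)
-819870/S(404) = -819870/(-38) = -819870*(-1/38) = 409935/19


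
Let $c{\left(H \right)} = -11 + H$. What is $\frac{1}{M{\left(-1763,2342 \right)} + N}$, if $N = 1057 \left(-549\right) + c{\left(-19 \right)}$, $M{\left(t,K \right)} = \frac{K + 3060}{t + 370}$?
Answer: $- \frac{1393}{808395341} \approx -1.7232 \cdot 10^{-6}$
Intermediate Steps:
$M{\left(t,K \right)} = \frac{3060 + K}{370 + t}$
$N = -580323$ ($N = 1057 \left(-549\right) - 30 = -580293 - 30 = -580323$)
$\frac{1}{M{\left(-1763,2342 \right)} + N} = \frac{1}{\frac{3060 + 2342}{370 - 1763} - 580323} = \frac{1}{\frac{1}{-1393} \cdot 5402 - 580323} = \frac{1}{\left(- \frac{1}{1393}\right) 5402 - 580323} = \frac{1}{- \frac{5402}{1393} - 580323} = \frac{1}{- \frac{808395341}{1393}} = - \frac{1393}{808395341}$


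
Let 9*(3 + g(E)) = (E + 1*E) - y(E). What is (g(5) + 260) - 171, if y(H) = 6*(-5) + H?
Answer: 809/9 ≈ 89.889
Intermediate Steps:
y(H) = -30 + H
g(E) = 1/3 + E/9 (g(E) = -3 + ((E + 1*E) - (-30 + E))/9 = -3 + ((E + E) + (30 - E))/9 = -3 + (2*E + (30 - E))/9 = -3 + (30 + E)/9 = -3 + (10/3 + E/9) = 1/3 + E/9)
(g(5) + 260) - 171 = ((1/3 + (1/9)*5) + 260) - 171 = ((1/3 + 5/9) + 260) - 171 = (8/9 + 260) - 171 = 2348/9 - 171 = 809/9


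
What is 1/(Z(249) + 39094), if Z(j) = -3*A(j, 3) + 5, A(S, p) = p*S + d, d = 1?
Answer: 1/36855 ≈ 2.7133e-5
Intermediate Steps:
A(S, p) = 1 + S*p (A(S, p) = p*S + 1 = S*p + 1 = 1 + S*p)
Z(j) = 2 - 9*j (Z(j) = -3*(1 + j*3) + 5 = -3*(1 + 3*j) + 5 = (-3 - 9*j) + 5 = 2 - 9*j)
1/(Z(249) + 39094) = 1/((2 - 9*249) + 39094) = 1/((2 - 2241) + 39094) = 1/(-2239 + 39094) = 1/36855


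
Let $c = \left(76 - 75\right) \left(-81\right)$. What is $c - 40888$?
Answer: $-40969$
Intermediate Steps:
$c = -81$ ($c = 1 \left(-81\right) = -81$)
$c - 40888 = -81 - 40888 = -40969$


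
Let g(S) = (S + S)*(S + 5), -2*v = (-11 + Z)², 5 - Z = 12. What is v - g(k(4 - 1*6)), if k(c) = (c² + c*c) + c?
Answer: -294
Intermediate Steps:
Z = -7 (Z = 5 - 1*12 = 5 - 12 = -7)
v = -162 (v = -(-11 - 7)²/2 = -½*(-18)² = -½*324 = -162)
k(c) = c + 2*c² (k(c) = (c² + c²) + c = 2*c² + c = c + 2*c²)
g(S) = 2*S*(5 + S) (g(S) = (2*S)*(5 + S) = 2*S*(5 + S))
v - g(k(4 - 1*6)) = -162 - 2*(4 - 1*6)*(1 + 2*(4 - 1*6))*(5 + (4 - 1*6)*(1 + 2*(4 - 1*6))) = -162 - 2*(4 - 6)*(1 + 2*(4 - 6))*(5 + (4 - 6)*(1 + 2*(4 - 6))) = -162 - 2*(-2*(1 + 2*(-2)))*(5 - 2*(1 + 2*(-2))) = -162 - 2*(-2*(1 - 4))*(5 - 2*(1 - 4)) = -162 - 2*(-2*(-3))*(5 - 2*(-3)) = -162 - 2*6*(5 + 6) = -162 - 2*6*11 = -162 - 1*132 = -162 - 132 = -294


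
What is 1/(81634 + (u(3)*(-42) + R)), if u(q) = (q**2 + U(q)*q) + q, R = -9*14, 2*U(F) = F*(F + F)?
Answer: 1/79870 ≈ 1.2520e-5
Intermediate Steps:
U(F) = F**2 (U(F) = (F*(F + F))/2 = (F*(2*F))/2 = (2*F**2)/2 = F**2)
R = -126
u(q) = q + q**2 + q**3 (u(q) = (q**2 + q**2*q) + q = (q**2 + q**3) + q = q + q**2 + q**3)
1/(81634 + (u(3)*(-42) + R)) = 1/(81634 + ((3*(1 + 3 + 3**2))*(-42) - 126)) = 1/(81634 + ((3*(1 + 3 + 9))*(-42) - 126)) = 1/(81634 + ((3*13)*(-42) - 126)) = 1/(81634 + (39*(-42) - 126)) = 1/(81634 + (-1638 - 126)) = 1/(81634 - 1764) = 1/79870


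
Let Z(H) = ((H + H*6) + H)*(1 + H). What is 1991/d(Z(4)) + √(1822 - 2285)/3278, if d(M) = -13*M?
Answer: -1991/2080 + I*√463/3278 ≈ -0.95721 + 0.0065642*I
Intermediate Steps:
Z(H) = 8*H*(1 + H) (Z(H) = ((H + 6*H) + H)*(1 + H) = (7*H + H)*(1 + H) = (8*H)*(1 + H) = 8*H*(1 + H))
1991/d(Z(4)) + √(1822 - 2285)/3278 = 1991/((-104*4*(1 + 4))) + √(1822 - 2285)/3278 = 1991/((-104*4*5)) + √(-463)*(1/3278) = 1991/((-13*160)) + (I*√463)*(1/3278) = 1991/(-2080) + I*√463/3278 = 1991*(-1/2080) + I*√463/3278 = -1991/2080 + I*√463/3278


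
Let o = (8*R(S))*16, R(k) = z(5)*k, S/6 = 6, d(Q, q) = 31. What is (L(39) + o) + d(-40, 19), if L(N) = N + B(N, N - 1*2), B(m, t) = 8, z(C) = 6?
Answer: 27726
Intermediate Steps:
S = 36 (S = 6*6 = 36)
L(N) = 8 + N (L(N) = N + 8 = 8 + N)
R(k) = 6*k
o = 27648 (o = (8*(6*36))*16 = (8*216)*16 = 1728*16 = 27648)
(L(39) + o) + d(-40, 19) = ((8 + 39) + 27648) + 31 = (47 + 27648) + 31 = 27695 + 31 = 27726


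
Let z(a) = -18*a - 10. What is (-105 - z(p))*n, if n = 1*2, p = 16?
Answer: 386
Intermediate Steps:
n = 2
z(a) = -10 - 18*a
(-105 - z(p))*n = (-105 - (-10 - 18*16))*2 = (-105 - (-10 - 288))*2 = (-105 - 1*(-298))*2 = (-105 + 298)*2 = 193*2 = 386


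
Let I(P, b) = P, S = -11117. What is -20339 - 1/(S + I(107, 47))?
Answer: -223932389/11010 ≈ -20339.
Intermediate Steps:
-20339 - 1/(S + I(107, 47)) = -20339 - 1/(-11117 + 107) = -20339 - 1/(-11010) = -20339 - 1*(-1/11010) = -20339 + 1/11010 = -223932389/11010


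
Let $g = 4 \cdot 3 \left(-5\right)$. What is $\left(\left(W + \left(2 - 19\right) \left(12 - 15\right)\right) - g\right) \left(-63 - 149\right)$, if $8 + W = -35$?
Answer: $-14416$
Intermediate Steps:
$W = -43$ ($W = -8 - 35 = -43$)
$g = -60$ ($g = 12 \left(-5\right) = -60$)
$\left(\left(W + \left(2 - 19\right) \left(12 - 15\right)\right) - g\right) \left(-63 - 149\right) = \left(\left(-43 + \left(2 - 19\right) \left(12 - 15\right)\right) - -60\right) \left(-63 - 149\right) = \left(\left(-43 - -51\right) + 60\right) \left(-212\right) = \left(\left(-43 + 51\right) + 60\right) \left(-212\right) = \left(8 + 60\right) \left(-212\right) = 68 \left(-212\right) = -14416$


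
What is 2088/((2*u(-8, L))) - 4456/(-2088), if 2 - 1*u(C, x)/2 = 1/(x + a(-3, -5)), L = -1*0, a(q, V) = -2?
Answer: 275269/1305 ≈ 210.93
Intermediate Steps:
L = 0
u(C, x) = 4 - 2/(-2 + x) (u(C, x) = 4 - 2/(x - 2) = 4 - 2/(-2 + x))
2088/((2*u(-8, L))) - 4456/(-2088) = 2088/((2*(2*(-5 + 2*0)/(-2 + 0)))) - 4456/(-2088) = 2088/((2*(2*(-5 + 0)/(-2)))) - 4456*(-1/2088) = 2088/((2*(2*(-½)*(-5)))) + 557/261 = 2088/((2*5)) + 557/261 = 2088/10 + 557/261 = 2088*(⅒) + 557/261 = 1044/5 + 557/261 = 275269/1305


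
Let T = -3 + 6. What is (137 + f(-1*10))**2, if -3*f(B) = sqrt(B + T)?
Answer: (411 - I*sqrt(7))**2/9 ≈ 18768.0 - 241.65*I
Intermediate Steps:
T = 3
f(B) = -sqrt(3 + B)/3 (f(B) = -sqrt(B + 3)/3 = -sqrt(3 + B)/3)
(137 + f(-1*10))**2 = (137 - sqrt(3 - 1*10)/3)**2 = (137 - sqrt(3 - 10)/3)**2 = (137 - I*sqrt(7)/3)**2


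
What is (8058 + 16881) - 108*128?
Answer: 11115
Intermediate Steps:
(8058 + 16881) - 108*128 = 24939 - 13824 = 11115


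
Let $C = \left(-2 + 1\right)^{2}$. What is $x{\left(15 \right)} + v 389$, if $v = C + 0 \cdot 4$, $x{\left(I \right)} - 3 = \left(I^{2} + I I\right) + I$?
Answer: $857$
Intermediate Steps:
$C = 1$ ($C = \left(-1\right)^{2} = 1$)
$x{\left(I \right)} = 3 + I + 2 I^{2}$ ($x{\left(I \right)} = 3 + \left(\left(I^{2} + I I\right) + I\right) = 3 + \left(\left(I^{2} + I^{2}\right) + I\right) = 3 + \left(2 I^{2} + I\right) = 3 + \left(I + 2 I^{2}\right) = 3 + I + 2 I^{2}$)
$v = 1$ ($v = 1 + 0 \cdot 4 = 1 + 0 = 1$)
$x{\left(15 \right)} + v 389 = \left(3 + 15 + 2 \cdot 15^{2}\right) + 1 \cdot 389 = \left(3 + 15 + 2 \cdot 225\right) + 389 = \left(3 + 15 + 450\right) + 389 = 468 + 389 = 857$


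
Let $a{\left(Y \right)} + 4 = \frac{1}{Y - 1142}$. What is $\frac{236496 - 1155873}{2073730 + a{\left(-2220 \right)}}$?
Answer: $- \frac{3090945474}{6971866811} \approx -0.44335$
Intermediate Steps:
$a{\left(Y \right)} = -4 + \frac{1}{-1142 + Y}$ ($a{\left(Y \right)} = -4 + \frac{1}{Y - 1142} = -4 + \frac{1}{-1142 + Y}$)
$\frac{236496 - 1155873}{2073730 + a{\left(-2220 \right)}} = \frac{236496 - 1155873}{2073730 + \frac{4569 - -8880}{-1142 - 2220}} = - \frac{919377}{2073730 + \frac{4569 + 8880}{-3362}} = - \frac{919377}{2073730 - \frac{13449}{3362}} = - \frac{919377}{\frac{6971866811}{3362}} = \left(-919377\right) \frac{3362}{6971866811} = - \frac{3090945474}{6971866811}$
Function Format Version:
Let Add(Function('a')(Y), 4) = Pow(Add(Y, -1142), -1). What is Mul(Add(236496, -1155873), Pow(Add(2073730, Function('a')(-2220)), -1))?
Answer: Rational(-3090945474, 6971866811) ≈ -0.44335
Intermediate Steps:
Function('a')(Y) = Add(-4, Pow(Add(-1142, Y), -1)) (Function('a')(Y) = Add(-4, Pow(Add(Y, -1142), -1)) = Add(-4, Pow(Add(-1142, Y), -1)))
Mul(Add(236496, -1155873), Pow(Add(2073730, Function('a')(-2220)), -1)) = Mul(Add(236496, -1155873), Pow(Add(2073730, Mul(Pow(Add(-1142, -2220), -1), Add(4569, Mul(-4, -2220)))), -1)) = Mul(-919377, Pow(Add(2073730, Mul(Pow(-3362, -1), Add(4569, 8880))), -1)) = Mul(-919377, Pow(Add(2073730, Mul(Rational(-1, 3362), 13449)), -1)) = Mul(-919377, Pow(Add(2073730, Rational(-13449, 3362)), -1)) = Mul(-919377, Pow(Rational(6971866811, 3362), -1)) = Mul(-919377, Rational(3362, 6971866811)) = Rational(-3090945474, 6971866811)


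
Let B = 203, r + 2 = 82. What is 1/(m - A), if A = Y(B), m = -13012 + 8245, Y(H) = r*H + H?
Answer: -1/21210 ≈ -4.7148e-5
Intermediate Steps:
r = 80 (r = -2 + 82 = 80)
Y(H) = 81*H (Y(H) = 80*H + H = 81*H)
m = -4767
A = 16443 (A = 81*203 = 16443)
1/(m - A) = 1/(-4767 - 1*16443) = 1/(-4767 - 16443) = 1/(-21210) = -1/21210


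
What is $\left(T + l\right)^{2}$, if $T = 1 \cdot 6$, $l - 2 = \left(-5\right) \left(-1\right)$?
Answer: $169$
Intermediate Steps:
$l = 7$ ($l = 2 - -5 = 2 + 5 = 7$)
$T = 6$
$\left(T + l\right)^{2} = \left(6 + 7\right)^{2} = 13^{2} = 169$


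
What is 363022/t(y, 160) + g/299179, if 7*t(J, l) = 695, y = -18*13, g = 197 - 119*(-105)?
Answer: 760268733506/207929405 ≈ 3656.4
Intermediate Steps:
g = 12692 (g = 197 + 12495 = 12692)
y = -234
t(J, l) = 695/7 (t(J, l) = (⅐)*695 = 695/7)
363022/t(y, 160) + g/299179 = 363022/(695/7) + 12692/299179 = 363022*(7/695) + 12692*(1/299179) = 2541154/695 + 12692/299179 = 760268733506/207929405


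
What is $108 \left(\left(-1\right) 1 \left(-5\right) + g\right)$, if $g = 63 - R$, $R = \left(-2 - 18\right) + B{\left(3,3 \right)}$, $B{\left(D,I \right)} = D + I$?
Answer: $8856$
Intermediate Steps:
$R = -14$ ($R = \left(-2 - 18\right) + \left(3 + 3\right) = -20 + 6 = -14$)
$g = 77$ ($g = 63 - -14 = 63 + 14 = 77$)
$108 \left(\left(-1\right) 1 \left(-5\right) + g\right) = 108 \left(\left(-1\right) 1 \left(-5\right) + 77\right) = 108 \left(\left(-1\right) \left(-5\right) + 77\right) = 108 \left(5 + 77\right) = 108 \cdot 82 = 8856$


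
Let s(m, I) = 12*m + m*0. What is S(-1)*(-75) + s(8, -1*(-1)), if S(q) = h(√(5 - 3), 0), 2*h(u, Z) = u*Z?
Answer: 96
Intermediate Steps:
s(m, I) = 12*m (s(m, I) = 12*m + 0 = 12*m)
h(u, Z) = Z*u/2 (h(u, Z) = (u*Z)/2 = (Z*u)/2 = Z*u/2)
S(q) = 0 (S(q) = (½)*0*√(5 - 3) = (½)*0*√2 = 0)
S(-1)*(-75) + s(8, -1*(-1)) = 0*(-75) + 12*8 = 0 + 96 = 96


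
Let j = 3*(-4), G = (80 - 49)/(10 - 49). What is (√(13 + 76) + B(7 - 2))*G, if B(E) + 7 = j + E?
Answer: 434/39 - 31*√89/39 ≈ 3.6294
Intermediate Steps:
G = -31/39 (G = 31/(-39) = 31*(-1/39) = -31/39 ≈ -0.79487)
j = -12
B(E) = -19 + E (B(E) = -7 + (-12 + E) = -19 + E)
(√(13 + 76) + B(7 - 2))*G = (√(13 + 76) + (-19 + (7 - 2)))*(-31/39) = (√89 + (-19 + 5))*(-31/39) = (√89 - 14)*(-31/39) = (-14 + √89)*(-31/39) = 434/39 - 31*√89/39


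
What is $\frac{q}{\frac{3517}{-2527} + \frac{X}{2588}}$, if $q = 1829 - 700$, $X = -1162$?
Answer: $- \frac{3691760002}{6019185} \approx -613.33$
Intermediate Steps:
$q = 1129$
$\frac{q}{\frac{3517}{-2527} + \frac{X}{2588}} = \frac{1129}{\frac{3517}{-2527} - \frac{1162}{2588}} = \frac{1129}{3517 \left(- \frac{1}{2527}\right) - \frac{581}{1294}} = \frac{1129}{- \frac{3517}{2527} - \frac{581}{1294}} = \frac{1129}{- \frac{6019185}{3269938}} = 1129 \left(- \frac{3269938}{6019185}\right) = - \frac{3691760002}{6019185}$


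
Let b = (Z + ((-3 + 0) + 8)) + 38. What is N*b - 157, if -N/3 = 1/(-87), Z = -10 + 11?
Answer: -4509/29 ≈ -155.48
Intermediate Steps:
Z = 1
b = 44 (b = (1 + ((-3 + 0) + 8)) + 38 = (1 + (-3 + 8)) + 38 = (1 + 5) + 38 = 6 + 38 = 44)
N = 1/29 (N = -3/(-87) = -3*(-1/87) = 1/29 ≈ 0.034483)
N*b - 157 = (1/29)*44 - 157 = 44/29 - 157 = -4509/29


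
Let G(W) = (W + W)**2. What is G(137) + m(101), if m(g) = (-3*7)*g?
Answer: 72955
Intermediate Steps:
m(g) = -21*g
G(W) = 4*W**2 (G(W) = (2*W)**2 = 4*W**2)
G(137) + m(101) = 4*137**2 - 21*101 = 4*18769 - 2121 = 75076 - 2121 = 72955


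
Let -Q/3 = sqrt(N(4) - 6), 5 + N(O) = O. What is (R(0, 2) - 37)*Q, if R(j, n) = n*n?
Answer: 99*I*sqrt(7) ≈ 261.93*I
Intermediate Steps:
R(j, n) = n**2
N(O) = -5 + O
Q = -3*I*sqrt(7) (Q = -3*sqrt((-5 + 4) - 6) = -3*sqrt(-1 - 6) = -3*I*sqrt(7) ≈ -7.9373*I)
(R(0, 2) - 37)*Q = (2**2 - 37)*(-3*I*sqrt(7)) = (4 - 37)*(-3*I*sqrt(7)) = -(-99)*I*sqrt(7) = 99*I*sqrt(7)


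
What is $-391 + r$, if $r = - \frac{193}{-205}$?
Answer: $- \frac{79962}{205} \approx -390.06$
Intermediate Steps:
$r = \frac{193}{205}$ ($r = \left(-193\right) \left(- \frac{1}{205}\right) = \frac{193}{205} \approx 0.94146$)
$-391 + r = -391 + \frac{193}{205} = - \frac{79962}{205}$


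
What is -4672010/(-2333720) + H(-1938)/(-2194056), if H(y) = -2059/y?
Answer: 496643948562295/248079134245104 ≈ 2.0020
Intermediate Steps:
-4672010/(-2333720) + H(-1938)/(-2194056) = -4672010/(-2333720) - 2059/(-1938)/(-2194056) = -4672010*(-1/2333720) - 2059*(-1/1938)*(-1/2194056) = 467201/233372 + (2059/1938)*(-1/2194056) = 467201/233372 - 2059/4252080528 = 496643948562295/248079134245104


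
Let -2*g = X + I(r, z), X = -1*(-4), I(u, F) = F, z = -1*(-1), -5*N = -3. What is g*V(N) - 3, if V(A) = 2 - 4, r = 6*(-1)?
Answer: 2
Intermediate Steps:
N = ⅗ (N = -⅕*(-3) = ⅗ ≈ 0.60000)
r = -6
z = 1
X = 4
V(A) = -2
g = -5/2 (g = -(4 + 1)/2 = -½*5 = -5/2 ≈ -2.5000)
g*V(N) - 3 = -5/2*(-2) - 3 = 5 - 3 = 2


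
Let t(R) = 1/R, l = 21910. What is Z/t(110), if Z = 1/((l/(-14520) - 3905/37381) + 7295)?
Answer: 5970493320/395864689709 ≈ 0.015082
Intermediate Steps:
Z = 54277212/395864689709 (Z = 1/((21910/(-14520) - 3905/37381) + 7295) = 1/((21910*(-1/14520) - 3905*1/37381) + 7295) = 1/((-2191/1452 - 3905/37381) + 7295) = 1/(-87571831/54277212 + 7295) = 1/(395864689709/54277212) = 54277212/395864689709 ≈ 0.00013711)
Z/t(110) = 54277212/(395864689709*(1/110)) = (54277212/395864689709)*110 = 5970493320/395864689709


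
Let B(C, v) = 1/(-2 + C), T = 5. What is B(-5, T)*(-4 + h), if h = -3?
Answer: 1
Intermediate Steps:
B(-5, T)*(-4 + h) = (-4 - 3)/(-2 - 5) = -7/(-7) = -⅐*(-7) = 1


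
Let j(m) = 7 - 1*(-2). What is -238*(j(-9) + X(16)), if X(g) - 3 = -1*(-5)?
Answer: -4046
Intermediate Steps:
j(m) = 9 (j(m) = 7 + 2 = 9)
X(g) = 8 (X(g) = 3 - 1*(-5) = 3 + 5 = 8)
-238*(j(-9) + X(16)) = -238*(9 + 8) = -238*17 = -4046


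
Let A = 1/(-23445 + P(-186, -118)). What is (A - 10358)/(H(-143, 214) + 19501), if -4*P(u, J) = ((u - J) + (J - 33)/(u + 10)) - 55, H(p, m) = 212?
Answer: -170739025018/324944814279 ≈ -0.52544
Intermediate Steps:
P(u, J) = 55/4 - u/4 + J/4 - (-33 + J)/(4*(10 + u)) (P(u, J) = -(((u - J) + (J - 33)/(u + 10)) - 55)/4 = -(((u - J) + (-33 + J)/(10 + u)) - 55)/4 = -((u - J + (-33 + J)/(10 + u)) - 55)/4 = -(-55 + u - J + (-33 + J)/(10 + u))/4 = 55/4 - u/4 + J/4 - (-33 + J)/(4*(10 + u)))
A = -704/16483783 (A = 1/(-23445 + (583 - 1*(-186)**2 + 9*(-118) + 45*(-186) - 118*(-186))/(4*(10 - 186))) = 1/(-23445 + (1/4)*(583 - 1*34596 - 1062 - 8370 + 21948)/(-176)) = 1/(-23445 + (1/4)*(-1/176)*(583 - 34596 - 1062 - 8370 + 21948)) = 1/(-23445 + (1/4)*(-1/176)*(-21497)) = 1/(-23445 + 21497/704) = 1/(-16483783/704) = -704/16483783 ≈ -4.2709e-5)
(A - 10358)/(H(-143, 214) + 19501) = (-704/16483783 - 10358)/(212 + 19501) = -170739025018/16483783/19713 = -170739025018/16483783*1/19713 = -170739025018/324944814279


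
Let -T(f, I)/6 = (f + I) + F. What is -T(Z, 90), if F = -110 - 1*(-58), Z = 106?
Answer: 864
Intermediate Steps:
F = -52 (F = -110 + 58 = -52)
T(f, I) = 312 - 6*I - 6*f (T(f, I) = -6*((f + I) - 52) = -6*((I + f) - 52) = -6*(-52 + I + f) = 312 - 6*I - 6*f)
-T(Z, 90) = -(312 - 6*90 - 6*106) = -(312 - 540 - 636) = -1*(-864) = 864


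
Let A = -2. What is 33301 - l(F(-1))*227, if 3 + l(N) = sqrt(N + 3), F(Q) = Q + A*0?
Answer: 33982 - 227*sqrt(2) ≈ 33661.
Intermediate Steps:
F(Q) = Q (F(Q) = Q - 2*0 = Q + 0 = Q)
l(N) = -3 + sqrt(3 + N) (l(N) = -3 + sqrt(N + 3) = -3 + sqrt(3 + N))
33301 - l(F(-1))*227 = 33301 - (-3 + sqrt(3 - 1))*227 = 33301 - (-3 + sqrt(2))*227 = 33301 - (-681 + 227*sqrt(2)) = 33301 + (681 - 227*sqrt(2)) = 33982 - 227*sqrt(2)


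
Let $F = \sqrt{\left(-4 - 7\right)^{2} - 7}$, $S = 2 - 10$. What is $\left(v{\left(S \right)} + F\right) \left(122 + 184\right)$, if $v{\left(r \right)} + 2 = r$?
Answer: $-3060 + 306 \sqrt{114} \approx 207.19$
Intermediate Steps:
$S = -8$ ($S = 2 - 10 = -8$)
$v{\left(r \right)} = -2 + r$
$F = \sqrt{114}$ ($F = \sqrt{\left(-11\right)^{2} - 7} = \sqrt{121 - 7} = \sqrt{114} \approx 10.677$)
$\left(v{\left(S \right)} + F\right) \left(122 + 184\right) = \left(\left(-2 - 8\right) + \sqrt{114}\right) \left(122 + 184\right) = \left(-10 + \sqrt{114}\right) 306 = -3060 + 306 \sqrt{114}$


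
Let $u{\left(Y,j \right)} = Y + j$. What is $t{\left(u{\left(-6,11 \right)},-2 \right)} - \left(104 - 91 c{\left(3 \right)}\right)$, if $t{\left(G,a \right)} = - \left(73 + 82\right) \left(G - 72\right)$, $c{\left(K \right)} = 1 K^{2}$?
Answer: $11100$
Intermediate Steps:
$c{\left(K \right)} = K^{2}$
$t{\left(G,a \right)} = 11160 - 155 G$ ($t{\left(G,a \right)} = - 155 \left(-72 + G\right) = - (-11160 + 155 G) = 11160 - 155 G$)
$t{\left(u{\left(-6,11 \right)},-2 \right)} - \left(104 - 91 c{\left(3 \right)}\right) = \left(11160 - 155 \left(-6 + 11\right)\right) - \left(104 - 91 \cdot 3^{2}\right) = \left(11160 - 775\right) - \left(104 - 819\right) = 10385 - -715 = 10385 + 715 = 11100$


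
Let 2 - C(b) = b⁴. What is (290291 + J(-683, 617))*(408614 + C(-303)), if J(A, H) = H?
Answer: -2451913384199420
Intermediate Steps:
C(b) = 2 - b⁴
(290291 + J(-683, 617))*(408614 + C(-303)) = (290291 + 617)*(408614 + (2 - 1*(-303)⁴)) = 290908*(408614 + (2 - 1*8428892481)) = 290908*(408614 + (2 - 8428892481)) = 290908*(408614 - 8428892479) = 290908*(-8428483865) = -2451913384199420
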